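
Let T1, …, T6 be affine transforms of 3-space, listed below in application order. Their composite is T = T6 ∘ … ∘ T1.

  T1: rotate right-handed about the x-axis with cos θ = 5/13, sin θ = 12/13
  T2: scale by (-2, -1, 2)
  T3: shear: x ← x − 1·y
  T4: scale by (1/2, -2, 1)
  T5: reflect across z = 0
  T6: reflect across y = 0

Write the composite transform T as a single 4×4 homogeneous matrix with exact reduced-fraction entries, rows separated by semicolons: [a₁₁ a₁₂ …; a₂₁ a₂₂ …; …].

T1 = [1 0 0 0; 0 5/13 -12/13 0; 0 12/13 5/13 0; 0 0 0 1]
T2·T1 = [-2 0 0 0; 0 -5/13 12/13 0; 0 24/13 10/13 0; 0 0 0 1]
T3·…·T1 = [-2 5/13 -12/13 0; 0 -5/13 12/13 0; 0 24/13 10/13 0; 0 0 0 1]
T4·…·T1 = [-1 5/26 -6/13 0; 0 10/13 -24/13 0; 0 24/13 10/13 0; 0 0 0 1]
T5·…·T1 = [-1 5/26 -6/13 0; 0 10/13 -24/13 0; 0 -24/13 -10/13 0; 0 0 0 1]
T6·…·T1 = [-1 5/26 -6/13 0; 0 -10/13 24/13 0; 0 -24/13 -10/13 0; 0 0 0 1]

T = [-1 5/26 -6/13 0; 0 -10/13 24/13 0; 0 -24/13 -10/13 0; 0 0 0 1]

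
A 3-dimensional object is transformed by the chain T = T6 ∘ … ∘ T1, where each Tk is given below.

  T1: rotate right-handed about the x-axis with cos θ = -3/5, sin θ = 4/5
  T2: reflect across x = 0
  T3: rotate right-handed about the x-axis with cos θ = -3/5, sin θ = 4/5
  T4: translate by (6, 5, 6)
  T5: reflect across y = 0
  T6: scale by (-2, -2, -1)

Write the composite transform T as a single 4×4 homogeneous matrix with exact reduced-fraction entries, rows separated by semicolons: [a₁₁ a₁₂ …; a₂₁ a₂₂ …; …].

T = [2 0 0 -12; 0 -14/25 48/25 10; 0 24/25 7/25 -6; 0 0 0 1]

T1 = [1 0 0 0; 0 -3/5 -4/5 0; 0 4/5 -3/5 0; 0 0 0 1]
T2·T1 = [-1 0 0 0; 0 -3/5 -4/5 0; 0 4/5 -3/5 0; 0 0 0 1]
T3·…·T1 = [-1 0 0 0; 0 -7/25 24/25 0; 0 -24/25 -7/25 0; 0 0 0 1]
T4·…·T1 = [-1 0 0 6; 0 -7/25 24/25 5; 0 -24/25 -7/25 6; 0 0 0 1]
T5·…·T1 = [-1 0 0 6; 0 7/25 -24/25 -5; 0 -24/25 -7/25 6; 0 0 0 1]
T6·…·T1 = [2 0 0 -12; 0 -14/25 48/25 10; 0 24/25 7/25 -6; 0 0 0 1]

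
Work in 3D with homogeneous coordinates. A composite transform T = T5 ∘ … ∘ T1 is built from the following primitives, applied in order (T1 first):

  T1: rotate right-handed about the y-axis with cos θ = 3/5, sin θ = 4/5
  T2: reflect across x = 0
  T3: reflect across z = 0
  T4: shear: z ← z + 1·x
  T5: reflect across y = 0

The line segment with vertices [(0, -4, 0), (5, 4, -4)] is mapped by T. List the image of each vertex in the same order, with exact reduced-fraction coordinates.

image vertices: (0, 4, 0), (1/5, -4, 33/5)

T1 rotate right-handed about the y-axis with cos θ = 3/5, sin θ = 4/5: (0, -4, 0) → (0, -4, 0); (5, 4, -4) → (-1/5, 4, -32/5)
T2 reflect across x = 0: (0, -4, 0) → (0, -4, 0); (-1/5, 4, -32/5) → (1/5, 4, -32/5)
T3 reflect across z = 0: (0, -4, 0) → (0, -4, 0); (1/5, 4, -32/5) → (1/5, 4, 32/5)
T4 shear: z ← z + 1·x: (0, -4, 0) → (0, -4, 0); (1/5, 4, 32/5) → (1/5, 4, 33/5)
T5 reflect across y = 0: (0, -4, 0) → (0, 4, 0); (1/5, 4, 33/5) → (1/5, -4, 33/5)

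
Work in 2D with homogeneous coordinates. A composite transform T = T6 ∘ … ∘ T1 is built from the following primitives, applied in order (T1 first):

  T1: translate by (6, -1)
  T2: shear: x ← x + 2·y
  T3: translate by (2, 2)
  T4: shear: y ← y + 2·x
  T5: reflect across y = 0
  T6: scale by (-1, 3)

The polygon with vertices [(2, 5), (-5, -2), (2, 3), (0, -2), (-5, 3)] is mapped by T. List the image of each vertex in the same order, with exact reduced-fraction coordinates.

image vertices: (-18, -126), (3, 21), (-14, -96), (-2, -9), (-7, -54)

T1 translate by (6, -1): (2, 5) → (8, 4); (-5, -2) → (1, -3); (2, 3) → (8, 2); (0, -2) → (6, -3); (-5, 3) → (1, 2)
T2 shear: x ← x + 2·y: (8, 4) → (16, 4); (1, -3) → (-5, -3); (8, 2) → (12, 2); (6, -3) → (0, -3); (1, 2) → (5, 2)
T3 translate by (2, 2): (16, 4) → (18, 6); (-5, -3) → (-3, -1); (12, 2) → (14, 4); (0, -3) → (2, -1); (5, 2) → (7, 4)
T4 shear: y ← y + 2·x: (18, 6) → (18, 42); (-3, -1) → (-3, -7); (14, 4) → (14, 32); (2, -1) → (2, 3); (7, 4) → (7, 18)
T5 reflect across y = 0: (18, 42) → (18, -42); (-3, -7) → (-3, 7); (14, 32) → (14, -32); (2, 3) → (2, -3); (7, 18) → (7, -18)
T6 scale by (-1, 3): (18, -42) → (-18, -126); (-3, 7) → (3, 21); (14, -32) → (-14, -96); (2, -3) → (-2, -9); (7, -18) → (-7, -54)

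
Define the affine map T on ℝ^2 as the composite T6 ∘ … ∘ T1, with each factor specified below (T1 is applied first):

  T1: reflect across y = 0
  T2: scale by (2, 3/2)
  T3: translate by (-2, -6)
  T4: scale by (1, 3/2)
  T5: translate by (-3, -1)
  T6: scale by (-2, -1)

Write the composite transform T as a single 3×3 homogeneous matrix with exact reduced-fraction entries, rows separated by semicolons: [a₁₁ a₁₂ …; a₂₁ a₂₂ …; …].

T = [-4 0 10; 0 9/4 10; 0 0 1]

T1 = [1 0 0; 0 -1 0; 0 0 1]
T2·T1 = [2 0 0; 0 -3/2 0; 0 0 1]
T3·…·T1 = [2 0 -2; 0 -3/2 -6; 0 0 1]
T4·…·T1 = [2 0 -2; 0 -9/4 -9; 0 0 1]
T5·…·T1 = [2 0 -5; 0 -9/4 -10; 0 0 1]
T6·…·T1 = [-4 0 10; 0 9/4 10; 0 0 1]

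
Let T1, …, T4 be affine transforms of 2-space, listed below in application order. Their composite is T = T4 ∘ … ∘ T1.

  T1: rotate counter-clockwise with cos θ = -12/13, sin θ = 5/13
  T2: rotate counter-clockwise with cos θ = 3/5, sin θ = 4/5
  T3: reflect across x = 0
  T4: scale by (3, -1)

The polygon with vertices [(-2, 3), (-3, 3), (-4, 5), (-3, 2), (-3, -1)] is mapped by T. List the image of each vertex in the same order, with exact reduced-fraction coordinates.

T1 rotate counter-clockwise with cos θ = -12/13, sin θ = 5/13: (-2, 3) → (9/13, -46/13); (-3, 3) → (21/13, -51/13); (-4, 5) → (23/13, -80/13); (-3, 2) → (2, -3); (-3, -1) → (41/13, -3/13)
T2 rotate counter-clockwise with cos θ = 3/5, sin θ = 4/5: (9/13, -46/13) → (211/65, -102/65); (21/13, -51/13) → (267/65, -69/65); (23/13, -80/13) → (389/65, -148/65); (2, -3) → (18/5, -1/5); (41/13, -3/13) → (27/13, 31/13)
T3 reflect across x = 0: (211/65, -102/65) → (-211/65, -102/65); (267/65, -69/65) → (-267/65, -69/65); (389/65, -148/65) → (-389/65, -148/65); (18/5, -1/5) → (-18/5, -1/5); (27/13, 31/13) → (-27/13, 31/13)
T4 scale by (3, -1): (-211/65, -102/65) → (-633/65, 102/65); (-267/65, -69/65) → (-801/65, 69/65); (-389/65, -148/65) → (-1167/65, 148/65); (-18/5, -1/5) → (-54/5, 1/5); (-27/13, 31/13) → (-81/13, -31/13)

image vertices: (-633/65, 102/65), (-801/65, 69/65), (-1167/65, 148/65), (-54/5, 1/5), (-81/13, -31/13)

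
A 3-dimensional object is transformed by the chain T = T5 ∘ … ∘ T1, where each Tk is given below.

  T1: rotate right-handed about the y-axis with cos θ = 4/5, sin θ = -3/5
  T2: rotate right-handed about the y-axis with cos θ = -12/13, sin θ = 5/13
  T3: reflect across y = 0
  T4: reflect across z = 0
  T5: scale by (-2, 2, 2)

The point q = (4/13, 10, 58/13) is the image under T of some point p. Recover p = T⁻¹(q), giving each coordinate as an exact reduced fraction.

T1 = [4/5 0 -3/5 0; 0 1 0 0; 3/5 0 4/5 0; 0 0 0 1]
T2·T1 = [-33/65 0 56/65 0; 0 1 0 0; -56/65 0 -33/65 0; 0 0 0 1]
T3·…·T1 = [-33/65 0 56/65 0; 0 -1 0 0; -56/65 0 -33/65 0; 0 0 0 1]
T4·…·T1 = [-33/65 0 56/65 0; 0 -1 0 0; 56/65 0 33/65 0; 0 0 0 1]
T5·…·T1 = [66/65 0 -112/65 0; 0 -2 0 0; 112/65 0 66/65 0; 0 0 0 1]
det M = -8; M⁻¹ = [33/130 0 28/65 0; 0 -1/2 0 0; -28/65 0 33/130 0; 0 0 0 1]
M⁻¹ · (4/13, 10, 58/13)ᵀ = (2, -5, 1)ᵀ

p = (2, -5, 1)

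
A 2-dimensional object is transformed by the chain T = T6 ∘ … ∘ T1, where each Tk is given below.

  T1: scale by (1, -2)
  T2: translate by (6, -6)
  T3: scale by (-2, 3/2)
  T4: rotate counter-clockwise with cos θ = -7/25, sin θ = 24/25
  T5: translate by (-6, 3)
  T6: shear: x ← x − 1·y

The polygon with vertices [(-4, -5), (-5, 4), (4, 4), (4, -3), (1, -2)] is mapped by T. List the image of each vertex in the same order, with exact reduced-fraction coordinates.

T1 scale by (1, -2): (-4, -5) → (-4, 10); (-5, 4) → (-5, -8); (4, 4) → (4, -8); (4, -3) → (4, 6); (1, -2) → (1, 4)
T2 translate by (6, -6): (-4, 10) → (2, 4); (-5, -8) → (1, -14); (4, -8) → (10, -14); (4, 6) → (10, 0); (1, 4) → (7, -2)
T3 scale by (-2, 3/2): (2, 4) → (-4, 6); (1, -14) → (-2, -21); (10, -14) → (-20, -21); (10, 0) → (-20, 0); (7, -2) → (-14, -3)
T4 rotate counter-clockwise with cos θ = -7/25, sin θ = 24/25: (-4, 6) → (-116/25, -138/25); (-2, -21) → (518/25, 99/25); (-20, -21) → (644/25, -333/25); (-20, 0) → (28/5, -96/5); (-14, -3) → (34/5, -63/5)
T5 translate by (-6, 3): (-116/25, -138/25) → (-266/25, -63/25); (518/25, 99/25) → (368/25, 174/25); (644/25, -333/25) → (494/25, -258/25); (28/5, -96/5) → (-2/5, -81/5); (34/5, -63/5) → (4/5, -48/5)
T6 shear: x ← x − 1·y: (-266/25, -63/25) → (-203/25, -63/25); (368/25, 174/25) → (194/25, 174/25); (494/25, -258/25) → (752/25, -258/25); (-2/5, -81/5) → (79/5, -81/5); (4/5, -48/5) → (52/5, -48/5)

image vertices: (-203/25, -63/25), (194/25, 174/25), (752/25, -258/25), (79/5, -81/5), (52/5, -48/5)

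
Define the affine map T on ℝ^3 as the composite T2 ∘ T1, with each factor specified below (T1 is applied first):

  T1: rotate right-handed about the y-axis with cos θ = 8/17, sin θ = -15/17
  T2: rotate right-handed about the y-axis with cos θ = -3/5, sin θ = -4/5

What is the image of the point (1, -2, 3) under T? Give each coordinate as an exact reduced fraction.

T(p) = (-9/17, -2, -53/17)

T1 rotate right-handed about the y-axis with cos θ = 8/17, sin θ = -15/17: (1, -2, 3) → (-37/17, -2, 39/17)
T2 rotate right-handed about the y-axis with cos θ = -3/5, sin θ = -4/5: (-37/17, -2, 39/17) → (-9/17, -2, -53/17)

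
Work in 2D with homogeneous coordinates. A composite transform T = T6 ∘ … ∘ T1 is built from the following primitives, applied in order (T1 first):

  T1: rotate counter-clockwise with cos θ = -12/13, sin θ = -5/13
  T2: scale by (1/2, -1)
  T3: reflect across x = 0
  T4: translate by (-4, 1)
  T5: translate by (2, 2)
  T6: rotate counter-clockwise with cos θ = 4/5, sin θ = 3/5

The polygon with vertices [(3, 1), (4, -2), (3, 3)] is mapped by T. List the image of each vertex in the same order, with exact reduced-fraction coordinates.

image vertices: (-48/13, 93/26), (-93/65, 149/65), (-332/65, 627/130)

T1 rotate counter-clockwise with cos θ = -12/13, sin θ = -5/13: (3, 1) → (-31/13, -27/13); (4, -2) → (-58/13, 4/13); (3, 3) → (-21/13, -51/13)
T2 scale by (1/2, -1): (-31/13, -27/13) → (-31/26, 27/13); (-58/13, 4/13) → (-29/13, -4/13); (-21/13, -51/13) → (-21/26, 51/13)
T3 reflect across x = 0: (-31/26, 27/13) → (31/26, 27/13); (-29/13, -4/13) → (29/13, -4/13); (-21/26, 51/13) → (21/26, 51/13)
T4 translate by (-4, 1): (31/26, 27/13) → (-73/26, 40/13); (29/13, -4/13) → (-23/13, 9/13); (21/26, 51/13) → (-83/26, 64/13)
T5 translate by (2, 2): (-73/26, 40/13) → (-21/26, 66/13); (-23/13, 9/13) → (3/13, 35/13); (-83/26, 64/13) → (-31/26, 90/13)
T6 rotate counter-clockwise with cos θ = 4/5, sin θ = 3/5: (-21/26, 66/13) → (-48/13, 93/26); (3/13, 35/13) → (-93/65, 149/65); (-31/26, 90/13) → (-332/65, 627/130)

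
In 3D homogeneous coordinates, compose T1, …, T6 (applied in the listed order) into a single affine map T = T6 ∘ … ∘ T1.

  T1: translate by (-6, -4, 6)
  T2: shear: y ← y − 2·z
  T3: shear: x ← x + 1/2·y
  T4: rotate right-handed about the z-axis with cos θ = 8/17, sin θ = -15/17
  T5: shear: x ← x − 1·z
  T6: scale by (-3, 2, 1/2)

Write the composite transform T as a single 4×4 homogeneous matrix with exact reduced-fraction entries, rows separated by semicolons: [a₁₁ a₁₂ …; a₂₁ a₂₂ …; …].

T1 = [1 0 0 -6; 0 1 0 -4; 0 0 1 6; 0 0 0 1]
T2·T1 = [1 0 0 -6; 0 1 -2 -16; 0 0 1 6; 0 0 0 1]
T3·…·T1 = [1 1/2 -1 -14; 0 1 -2 -16; 0 0 1 6; 0 0 0 1]
T4·…·T1 = [8/17 19/17 -38/17 -352/17; -15/17 1/34 -1/17 82/17; 0 0 1 6; 0 0 0 1]
T5·…·T1 = [8/17 19/17 -55/17 -454/17; -15/17 1/34 -1/17 82/17; 0 0 1 6; 0 0 0 1]
T6·…·T1 = [-24/17 -57/17 165/17 1362/17; -30/17 1/17 -2/17 164/17; 0 0 1/2 3; 0 0 0 1]

T = [-24/17 -57/17 165/17 1362/17; -30/17 1/17 -2/17 164/17; 0 0 1/2 3; 0 0 0 1]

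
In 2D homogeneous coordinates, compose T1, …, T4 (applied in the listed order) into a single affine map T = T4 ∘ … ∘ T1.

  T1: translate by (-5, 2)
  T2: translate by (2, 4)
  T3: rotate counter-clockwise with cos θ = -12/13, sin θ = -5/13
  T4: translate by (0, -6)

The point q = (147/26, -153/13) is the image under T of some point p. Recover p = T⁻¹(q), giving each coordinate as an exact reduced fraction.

p = (0, 3/2)

T1 = [1 0 -5; 0 1 2; 0 0 1]
T2·T1 = [1 0 -3; 0 1 6; 0 0 1]
T3·…·T1 = [-12/13 5/13 66/13; -5/13 -12/13 -57/13; 0 0 1]
T4·…·T1 = [-12/13 5/13 66/13; -5/13 -12/13 -135/13; 0 0 1]
det M = 1; M⁻¹ = [-12/13 -5/13 9/13; 5/13 -12/13 -150/13; 0 0 1]
M⁻¹ · (147/26, -153/13)ᵀ = (0, 3/2)ᵀ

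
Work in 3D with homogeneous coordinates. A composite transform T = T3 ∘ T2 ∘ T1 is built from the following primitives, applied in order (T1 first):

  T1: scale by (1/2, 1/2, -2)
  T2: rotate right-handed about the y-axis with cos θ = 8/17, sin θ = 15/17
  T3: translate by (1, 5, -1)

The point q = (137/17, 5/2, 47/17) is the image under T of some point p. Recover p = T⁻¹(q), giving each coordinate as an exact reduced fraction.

p = (0, -5, -4)

T1 = [1/2 0 0 0; 0 1/2 0 0; 0 0 -2 0; 0 0 0 1]
T2·T1 = [4/17 0 -30/17 0; 0 1/2 0 0; -15/34 0 -16/17 0; 0 0 0 1]
T3·…·T1 = [4/17 0 -30/17 1; 0 1/2 0 5; -15/34 0 -16/17 -1; 0 0 0 1]
det M = -1/2; M⁻¹ = [16/17 0 -30/17 -46/17; 0 2 0 -10; -15/34 0 -4/17 7/34; 0 0 0 1]
M⁻¹ · (137/17, 5/2, 47/17)ᵀ = (0, -5, -4)ᵀ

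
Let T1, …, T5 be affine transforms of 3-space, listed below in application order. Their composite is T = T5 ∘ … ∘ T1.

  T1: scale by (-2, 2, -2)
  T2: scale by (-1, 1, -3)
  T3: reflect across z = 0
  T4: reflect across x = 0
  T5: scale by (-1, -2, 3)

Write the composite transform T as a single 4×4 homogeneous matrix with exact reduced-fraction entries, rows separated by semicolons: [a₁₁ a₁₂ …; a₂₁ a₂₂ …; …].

T1 = [-2 0 0 0; 0 2 0 0; 0 0 -2 0; 0 0 0 1]
T2·T1 = [2 0 0 0; 0 2 0 0; 0 0 6 0; 0 0 0 1]
T3·…·T1 = [2 0 0 0; 0 2 0 0; 0 0 -6 0; 0 0 0 1]
T4·…·T1 = [-2 0 0 0; 0 2 0 0; 0 0 -6 0; 0 0 0 1]
T5·…·T1 = [2 0 0 0; 0 -4 0 0; 0 0 -18 0; 0 0 0 1]

T = [2 0 0 0; 0 -4 0 0; 0 0 -18 0; 0 0 0 1]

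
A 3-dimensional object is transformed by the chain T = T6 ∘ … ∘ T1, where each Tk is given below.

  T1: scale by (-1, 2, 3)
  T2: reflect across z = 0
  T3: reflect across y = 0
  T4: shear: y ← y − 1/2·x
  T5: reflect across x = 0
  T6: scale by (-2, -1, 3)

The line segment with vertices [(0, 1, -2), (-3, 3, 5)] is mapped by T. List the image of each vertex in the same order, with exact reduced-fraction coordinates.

T1 scale by (-1, 2, 3): (0, 1, -2) → (0, 2, -6); (-3, 3, 5) → (3, 6, 15)
T2 reflect across z = 0: (0, 2, -6) → (0, 2, 6); (3, 6, 15) → (3, 6, -15)
T3 reflect across y = 0: (0, 2, 6) → (0, -2, 6); (3, 6, -15) → (3, -6, -15)
T4 shear: y ← y − 1/2·x: (0, -2, 6) → (0, -2, 6); (3, -6, -15) → (3, -15/2, -15)
T5 reflect across x = 0: (0, -2, 6) → (0, -2, 6); (3, -15/2, -15) → (-3, -15/2, -15)
T6 scale by (-2, -1, 3): (0, -2, 6) → (0, 2, 18); (-3, -15/2, -15) → (6, 15/2, -45)

image vertices: (0, 2, 18), (6, 15/2, -45)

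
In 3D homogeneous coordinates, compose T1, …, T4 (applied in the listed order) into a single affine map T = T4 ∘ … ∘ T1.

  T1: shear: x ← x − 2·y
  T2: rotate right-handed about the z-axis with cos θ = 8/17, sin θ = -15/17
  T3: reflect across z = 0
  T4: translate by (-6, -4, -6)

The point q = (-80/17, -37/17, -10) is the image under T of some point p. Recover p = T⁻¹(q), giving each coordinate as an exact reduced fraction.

T1 = [1 -2 0 0; 0 1 0 0; 0 0 1 0; 0 0 0 1]
T2·T1 = [8/17 -1/17 0 0; -15/17 38/17 0 0; 0 0 1 0; 0 0 0 1]
T3·…·T1 = [8/17 -1/17 0 0; -15/17 38/17 0 0; 0 0 -1 0; 0 0 0 1]
T4·…·T1 = [8/17 -1/17 0 -6; -15/17 38/17 0 -4; 0 0 -1 -6; 0 0 0 1]
det M = -1; M⁻¹ = [38/17 1/17 0 232/17; 15/17 8/17 0 122/17; 0 0 -1 -6; 0 0 0 1]
M⁻¹ · (-80/17, -37/17, -10)ᵀ = (3, 2, 4)ᵀ

p = (3, 2, 4)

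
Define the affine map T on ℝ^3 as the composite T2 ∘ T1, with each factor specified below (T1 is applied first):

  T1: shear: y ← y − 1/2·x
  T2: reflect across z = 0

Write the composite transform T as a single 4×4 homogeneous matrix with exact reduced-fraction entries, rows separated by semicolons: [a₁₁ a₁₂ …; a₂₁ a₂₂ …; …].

T = [1 0 0 0; -1/2 1 0 0; 0 0 -1 0; 0 0 0 1]

T1 = [1 0 0 0; -1/2 1 0 0; 0 0 1 0; 0 0 0 1]
T2·T1 = [1 0 0 0; -1/2 1 0 0; 0 0 -1 0; 0 0 0 1]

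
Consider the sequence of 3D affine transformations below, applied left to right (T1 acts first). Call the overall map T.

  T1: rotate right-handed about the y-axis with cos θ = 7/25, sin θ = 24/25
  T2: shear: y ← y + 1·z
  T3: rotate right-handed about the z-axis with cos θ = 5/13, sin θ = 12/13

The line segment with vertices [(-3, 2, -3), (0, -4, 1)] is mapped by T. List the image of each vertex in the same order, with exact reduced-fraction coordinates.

image vertices: (-129/25, -47/25, 51/25), (1236/325, -177/325, 7/25)

T1 rotate right-handed about the y-axis with cos θ = 7/25, sin θ = 24/25: (-3, 2, -3) → (-93/25, 2, 51/25); (0, -4, 1) → (24/25, -4, 7/25)
T2 shear: y ← y + 1·z: (-93/25, 2, 51/25) → (-93/25, 101/25, 51/25); (24/25, -4, 7/25) → (24/25, -93/25, 7/25)
T3 rotate right-handed about the z-axis with cos θ = 5/13, sin θ = 12/13: (-93/25, 101/25, 51/25) → (-129/25, -47/25, 51/25); (24/25, -93/25, 7/25) → (1236/325, -177/325, 7/25)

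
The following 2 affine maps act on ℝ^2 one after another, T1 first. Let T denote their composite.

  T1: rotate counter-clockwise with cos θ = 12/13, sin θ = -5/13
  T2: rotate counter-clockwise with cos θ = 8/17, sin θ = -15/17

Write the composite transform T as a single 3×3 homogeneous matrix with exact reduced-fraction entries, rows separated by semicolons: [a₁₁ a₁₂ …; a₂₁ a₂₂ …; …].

T = [21/221 220/221 0; -220/221 21/221 0; 0 0 1]

T1 = [12/13 5/13 0; -5/13 12/13 0; 0 0 1]
T2·T1 = [21/221 220/221 0; -220/221 21/221 0; 0 0 1]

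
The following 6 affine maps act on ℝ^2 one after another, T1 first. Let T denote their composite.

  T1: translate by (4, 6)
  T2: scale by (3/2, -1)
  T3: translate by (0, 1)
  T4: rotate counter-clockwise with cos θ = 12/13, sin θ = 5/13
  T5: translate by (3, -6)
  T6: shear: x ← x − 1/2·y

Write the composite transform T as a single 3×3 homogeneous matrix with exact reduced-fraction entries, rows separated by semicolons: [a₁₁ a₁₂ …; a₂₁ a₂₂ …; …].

T = [57/52 11/13 190/13; 15/26 -12/13 -108/13; 0 0 1]

T1 = [1 0 4; 0 1 6; 0 0 1]
T2·T1 = [3/2 0 6; 0 -1 -6; 0 0 1]
T3·…·T1 = [3/2 0 6; 0 -1 -5; 0 0 1]
T4·…·T1 = [18/13 5/13 97/13; 15/26 -12/13 -30/13; 0 0 1]
T5·…·T1 = [18/13 5/13 136/13; 15/26 -12/13 -108/13; 0 0 1]
T6·…·T1 = [57/52 11/13 190/13; 15/26 -12/13 -108/13; 0 0 1]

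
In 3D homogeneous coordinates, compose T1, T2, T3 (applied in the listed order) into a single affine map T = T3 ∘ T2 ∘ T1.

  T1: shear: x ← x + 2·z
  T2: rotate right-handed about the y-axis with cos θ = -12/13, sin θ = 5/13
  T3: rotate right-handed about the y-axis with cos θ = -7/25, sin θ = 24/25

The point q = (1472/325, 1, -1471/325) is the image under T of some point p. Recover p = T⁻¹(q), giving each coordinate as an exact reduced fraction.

T1 = [1 0 2 0; 0 1 0 0; 0 0 1 0; 0 0 0 1]
T2·T1 = [-12/13 0 -19/13 0; 0 1 0 0; -5/13 0 -22/13 0; 0 0 0 1]
T3·…·T1 = [-36/325 0 -79/65 0; 0 1 0 0; 323/325 0 122/65 0; 0 0 0 1]
det M = 1; M⁻¹ = [122/65 0 79/65 0; 0 1 0 0; -323/325 0 -36/325 0; 0 0 0 1]
M⁻¹ · (1472/325, 1, -1471/325)ᵀ = (3, 1, -4)ᵀ

p = (3, 1, -4)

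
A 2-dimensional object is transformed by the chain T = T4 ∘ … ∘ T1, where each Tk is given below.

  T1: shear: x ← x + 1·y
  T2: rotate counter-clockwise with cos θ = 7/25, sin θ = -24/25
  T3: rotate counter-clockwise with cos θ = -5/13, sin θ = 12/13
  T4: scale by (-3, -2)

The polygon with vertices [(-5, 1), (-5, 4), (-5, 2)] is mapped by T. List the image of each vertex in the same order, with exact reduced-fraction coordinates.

T1 shear: x ← x + 1·y: (-5, 1) → (-4, 1); (-5, 4) → (-1, 4); (-5, 2) → (-3, 2)
T2 rotate counter-clockwise with cos θ = 7/25, sin θ = -24/25: (-4, 1) → (-4/25, 103/25); (-1, 4) → (89/25, 52/25); (-3, 2) → (27/25, 86/25)
T3 rotate counter-clockwise with cos θ = -5/13, sin θ = 12/13: (-4/25, 103/25) → (-1216/325, -563/325); (89/25, 52/25) → (-1069/325, 808/325); (27/25, 86/25) → (-1167/325, -106/325)
T4 scale by (-3, -2): (-1216/325, -563/325) → (3648/325, 1126/325); (-1069/325, 808/325) → (3207/325, -1616/325); (-1167/325, -106/325) → (3501/325, 212/325)

image vertices: (3648/325, 1126/325), (3207/325, -1616/325), (3501/325, 212/325)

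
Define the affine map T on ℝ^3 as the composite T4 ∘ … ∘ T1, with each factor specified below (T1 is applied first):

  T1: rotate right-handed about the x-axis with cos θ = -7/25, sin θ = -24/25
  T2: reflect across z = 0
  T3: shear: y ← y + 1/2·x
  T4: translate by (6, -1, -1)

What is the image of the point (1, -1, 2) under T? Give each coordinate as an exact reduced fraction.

T1 rotate right-handed about the x-axis with cos θ = -7/25, sin θ = -24/25: (1, -1, 2) → (1, 11/5, 2/5)
T2 reflect across z = 0: (1, 11/5, 2/5) → (1, 11/5, -2/5)
T3 shear: y ← y + 1/2·x: (1, 11/5, -2/5) → (1, 27/10, -2/5)
T4 translate by (6, -1, -1): (1, 27/10, -2/5) → (7, 17/10, -7/5)

T(p) = (7, 17/10, -7/5)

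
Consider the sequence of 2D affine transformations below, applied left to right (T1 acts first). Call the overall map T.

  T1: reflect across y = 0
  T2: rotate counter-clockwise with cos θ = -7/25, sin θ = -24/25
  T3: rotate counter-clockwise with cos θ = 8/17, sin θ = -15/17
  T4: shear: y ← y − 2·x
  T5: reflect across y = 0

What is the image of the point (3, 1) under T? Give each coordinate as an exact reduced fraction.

T1 reflect across y = 0: (3, 1) → (3, -1)
T2 rotate counter-clockwise with cos θ = -7/25, sin θ = -24/25: (3, -1) → (-9/5, -13/5)
T3 rotate counter-clockwise with cos θ = 8/17, sin θ = -15/17: (-9/5, -13/5) → (-267/85, 31/85)
T4 shear: y ← y − 2·x: (-267/85, 31/85) → (-267/85, 113/17)
T5 reflect across y = 0: (-267/85, 113/17) → (-267/85, -113/17)

T(p) = (-267/85, -113/17)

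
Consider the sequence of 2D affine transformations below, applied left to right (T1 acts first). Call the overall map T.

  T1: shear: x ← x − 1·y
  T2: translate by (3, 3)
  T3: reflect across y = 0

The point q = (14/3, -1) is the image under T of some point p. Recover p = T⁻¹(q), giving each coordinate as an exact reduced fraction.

T1 = [1 -1 0; 0 1 0; 0 0 1]
T2·T1 = [1 -1 3; 0 1 3; 0 0 1]
T3·…·T1 = [1 -1 3; 0 -1 -3; 0 0 1]
det M = -1; M⁻¹ = [1 -1 -6; 0 -1 -3; 0 0 1]
M⁻¹ · (14/3, -1)ᵀ = (-1/3, -2)ᵀ

p = (-1/3, -2)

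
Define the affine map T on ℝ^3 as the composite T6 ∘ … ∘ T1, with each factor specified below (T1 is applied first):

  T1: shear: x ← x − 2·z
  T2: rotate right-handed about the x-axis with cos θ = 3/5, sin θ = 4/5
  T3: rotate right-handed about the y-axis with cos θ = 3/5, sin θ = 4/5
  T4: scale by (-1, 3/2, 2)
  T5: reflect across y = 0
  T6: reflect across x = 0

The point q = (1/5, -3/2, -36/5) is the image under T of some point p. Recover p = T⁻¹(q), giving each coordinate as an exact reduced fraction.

T1 = [1 0 -2 0; 0 1 0 0; 0 0 1 0; 0 0 0 1]
T2·T1 = [1 0 -2 0; 0 3/5 -4/5 0; 0 4/5 3/5 0; 0 0 0 1]
T3·…·T1 = [3/5 16/25 -18/25 0; 0 3/5 -4/5 0; -4/5 12/25 49/25 0; 0 0 0 1]
T4·…·T1 = [-3/5 -16/25 18/25 0; 0 9/10 -6/5 0; -8/5 24/25 98/25 0; 0 0 0 1]
T5·…·T1 = [-3/5 -16/25 18/25 0; 0 -9/10 6/5 0; -8/5 24/25 98/25 0; 0 0 0 1]
T6·…·T1 = [3/5 16/25 -18/25 0; 0 -9/10 6/5 0; -8/5 24/25 98/25 0; 0 0 0 1]
det M = -3; M⁻¹ = [39/25 16/15 -1/25 0; 16/25 -2/5 6/25 0; 12/25 8/15 9/50 0; 0 0 0 1]
M⁻¹ · (1/5, -3/2, -36/5)ᵀ = (-1, -1, -2)ᵀ

p = (-1, -1, -2)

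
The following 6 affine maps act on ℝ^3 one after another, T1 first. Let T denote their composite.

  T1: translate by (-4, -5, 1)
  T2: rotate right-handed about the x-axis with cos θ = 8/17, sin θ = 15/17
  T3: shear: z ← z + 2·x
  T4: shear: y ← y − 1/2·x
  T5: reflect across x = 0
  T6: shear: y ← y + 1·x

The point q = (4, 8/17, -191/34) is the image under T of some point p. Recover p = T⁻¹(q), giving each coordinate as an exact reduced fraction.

p = (0, 9/2, 5)

T1 = [1 0 0 -4; 0 1 0 -5; 0 0 1 1; 0 0 0 1]
T2·T1 = [1 0 0 -4; 0 8/17 -15/17 -55/17; 0 15/17 8/17 -67/17; 0 0 0 1]
T3·…·T1 = [1 0 0 -4; 0 8/17 -15/17 -55/17; 2 15/17 8/17 -203/17; 0 0 0 1]
T4·…·T1 = [1 0 0 -4; -1/2 8/17 -15/17 -21/17; 2 15/17 8/17 -203/17; 0 0 0 1]
T5·…·T1 = [-1 0 0 4; -1/2 8/17 -15/17 -21/17; 2 15/17 8/17 -203/17; 0 0 0 1]
T6·…·T1 = [-1 0 0 4; -3/2 8/17 -15/17 47/17; 2 15/17 8/17 -203/17; 0 0 0 1]
det M = -1; M⁻¹ = [-1 0 0 4; 18/17 8/17 15/17 5; 77/34 -15/17 8/17 -1; 0 0 0 1]
M⁻¹ · (4, 8/17, -191/34)ᵀ = (0, 9/2, 5)ᵀ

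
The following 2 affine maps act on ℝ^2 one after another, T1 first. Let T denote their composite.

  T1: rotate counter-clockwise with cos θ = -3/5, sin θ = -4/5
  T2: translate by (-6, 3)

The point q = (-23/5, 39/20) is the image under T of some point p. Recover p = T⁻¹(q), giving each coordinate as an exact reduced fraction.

T1 = [-3/5 4/5 0; -4/5 -3/5 0; 0 0 1]
T2·T1 = [-3/5 4/5 -6; -4/5 -3/5 3; 0 0 1]
det M = 1; M⁻¹ = [-3/5 -4/5 -6/5; 4/5 -3/5 33/5; 0 0 1]
M⁻¹ · (-23/5, 39/20)ᵀ = (0, 7/4)ᵀ

p = (0, 7/4)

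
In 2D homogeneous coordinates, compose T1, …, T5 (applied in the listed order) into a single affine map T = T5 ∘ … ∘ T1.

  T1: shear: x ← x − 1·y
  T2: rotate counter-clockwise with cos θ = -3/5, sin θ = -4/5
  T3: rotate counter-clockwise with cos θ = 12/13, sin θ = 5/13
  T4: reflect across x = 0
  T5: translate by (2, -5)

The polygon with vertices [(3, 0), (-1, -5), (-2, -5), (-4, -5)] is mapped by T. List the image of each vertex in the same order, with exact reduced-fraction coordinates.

T1 shear: x ← x − 1·y: (3, 0) → (3, 0); (-1, -5) → (4, -5); (-2, -5) → (3, -5); (-4, -5) → (1, -5)
T2 rotate counter-clockwise with cos θ = -3/5, sin θ = -4/5: (3, 0) → (-9/5, -12/5); (4, -5) → (-32/5, -1/5); (3, -5) → (-29/5, 3/5); (1, -5) → (-23/5, 11/5)
T3 rotate counter-clockwise with cos θ = 12/13, sin θ = 5/13: (-9/5, -12/5) → (-48/65, -189/65); (-32/5, -1/5) → (-379/65, -172/65); (-29/5, 3/5) → (-363/65, -109/65); (-23/5, 11/5) → (-331/65, 17/65)
T4 reflect across x = 0: (-48/65, -189/65) → (48/65, -189/65); (-379/65, -172/65) → (379/65, -172/65); (-363/65, -109/65) → (363/65, -109/65); (-331/65, 17/65) → (331/65, 17/65)
T5 translate by (2, -5): (48/65, -189/65) → (178/65, -514/65); (379/65, -172/65) → (509/65, -497/65); (363/65, -109/65) → (493/65, -434/65); (331/65, 17/65) → (461/65, -308/65)

image vertices: (178/65, -514/65), (509/65, -497/65), (493/65, -434/65), (461/65, -308/65)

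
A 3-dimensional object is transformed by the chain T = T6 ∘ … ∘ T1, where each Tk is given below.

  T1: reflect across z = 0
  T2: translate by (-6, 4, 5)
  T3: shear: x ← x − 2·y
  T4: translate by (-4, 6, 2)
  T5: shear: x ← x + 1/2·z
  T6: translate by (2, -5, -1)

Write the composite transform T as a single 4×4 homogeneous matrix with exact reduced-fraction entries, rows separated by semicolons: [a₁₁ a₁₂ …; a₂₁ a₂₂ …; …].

T1 = [1 0 0 0; 0 1 0 0; 0 0 -1 0; 0 0 0 1]
T2·T1 = [1 0 0 -6; 0 1 0 4; 0 0 -1 5; 0 0 0 1]
T3·…·T1 = [1 -2 0 -14; 0 1 0 4; 0 0 -1 5; 0 0 0 1]
T4·…·T1 = [1 -2 0 -18; 0 1 0 10; 0 0 -1 7; 0 0 0 1]
T5·…·T1 = [1 -2 -1/2 -29/2; 0 1 0 10; 0 0 -1 7; 0 0 0 1]
T6·…·T1 = [1 -2 -1/2 -25/2; 0 1 0 5; 0 0 -1 6; 0 0 0 1]

T = [1 -2 -1/2 -25/2; 0 1 0 5; 0 0 -1 6; 0 0 0 1]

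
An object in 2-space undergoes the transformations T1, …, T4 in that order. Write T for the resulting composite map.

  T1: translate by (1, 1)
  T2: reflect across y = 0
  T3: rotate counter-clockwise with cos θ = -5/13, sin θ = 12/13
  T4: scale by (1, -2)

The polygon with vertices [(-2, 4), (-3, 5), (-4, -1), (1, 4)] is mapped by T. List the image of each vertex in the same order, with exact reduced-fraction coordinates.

image vertices: (5, -2), (82/13, -12/13), (15/13, 72/13), (50/13, -98/13)

T1 translate by (1, 1): (-2, 4) → (-1, 5); (-3, 5) → (-2, 6); (-4, -1) → (-3, 0); (1, 4) → (2, 5)
T2 reflect across y = 0: (-1, 5) → (-1, -5); (-2, 6) → (-2, -6); (-3, 0) → (-3, 0); (2, 5) → (2, -5)
T3 rotate counter-clockwise with cos θ = -5/13, sin θ = 12/13: (-1, -5) → (5, 1); (-2, -6) → (82/13, 6/13); (-3, 0) → (15/13, -36/13); (2, -5) → (50/13, 49/13)
T4 scale by (1, -2): (5, 1) → (5, -2); (82/13, 6/13) → (82/13, -12/13); (15/13, -36/13) → (15/13, 72/13); (50/13, 49/13) → (50/13, -98/13)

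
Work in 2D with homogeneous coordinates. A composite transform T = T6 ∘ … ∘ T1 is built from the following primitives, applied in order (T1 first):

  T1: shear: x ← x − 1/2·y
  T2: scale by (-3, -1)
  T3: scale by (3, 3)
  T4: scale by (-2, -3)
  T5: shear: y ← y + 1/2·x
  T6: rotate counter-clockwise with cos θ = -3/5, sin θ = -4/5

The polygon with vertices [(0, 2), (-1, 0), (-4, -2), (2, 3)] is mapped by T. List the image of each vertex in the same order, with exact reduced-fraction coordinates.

T1 shear: x ← x − 1/2·y: (0, 2) → (-1, 2); (-1, 0) → (-1, 0); (-4, -2) → (-3, -2); (2, 3) → (1/2, 3)
T2 scale by (-3, -1): (-1, 2) → (3, -2); (-1, 0) → (3, 0); (-3, -2) → (9, 2); (1/2, 3) → (-3/2, -3)
T3 scale by (3, 3): (3, -2) → (9, -6); (3, 0) → (9, 0); (9, 2) → (27, 6); (-3/2, -3) → (-9/2, -9)
T4 scale by (-2, -3): (9, -6) → (-18, 18); (9, 0) → (-18, 0); (27, 6) → (-54, -18); (-9/2, -9) → (9, 27)
T5 shear: y ← y + 1/2·x: (-18, 18) → (-18, 9); (-18, 0) → (-18, -9); (-54, -18) → (-54, -45); (9, 27) → (9, 63/2)
T6 rotate counter-clockwise with cos θ = -3/5, sin θ = -4/5: (-18, 9) → (18, 9); (-18, -9) → (18/5, 99/5); (-54, -45) → (-18/5, 351/5); (9, 63/2) → (99/5, -261/10)

image vertices: (18, 9), (18/5, 99/5), (-18/5, 351/5), (99/5, -261/10)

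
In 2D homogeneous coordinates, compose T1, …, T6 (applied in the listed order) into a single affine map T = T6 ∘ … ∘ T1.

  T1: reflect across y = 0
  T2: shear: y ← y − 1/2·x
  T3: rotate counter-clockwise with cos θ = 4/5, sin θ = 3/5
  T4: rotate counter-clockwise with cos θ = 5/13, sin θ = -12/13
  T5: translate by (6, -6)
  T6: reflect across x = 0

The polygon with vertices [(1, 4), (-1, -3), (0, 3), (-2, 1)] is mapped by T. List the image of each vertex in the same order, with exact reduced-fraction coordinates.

image vertices: (-119/26, -135/13), (-899/130, -161/65), (-291/65, -558/65), (-278/65, -324/65)

T1 reflect across y = 0: (1, 4) → (1, -4); (-1, -3) → (-1, 3); (0, 3) → (0, -3); (-2, 1) → (-2, -1)
T2 shear: y ← y − 1/2·x: (1, -4) → (1, -9/2); (-1, 3) → (-1, 7/2); (0, -3) → (0, -3); (-2, -1) → (-2, 0)
T3 rotate counter-clockwise with cos θ = 4/5, sin θ = 3/5: (1, -9/2) → (7/2, -3); (-1, 7/2) → (-29/10, 11/5); (0, -3) → (9/5, -12/5); (-2, 0) → (-8/5, -6/5)
T4 rotate counter-clockwise with cos θ = 5/13, sin θ = -12/13: (7/2, -3) → (-37/26, -57/13); (-29/10, 11/5) → (119/130, 229/65); (9/5, -12/5) → (-99/65, -168/65); (-8/5, -6/5) → (-112/65, 66/65)
T5 translate by (6, -6): (-37/26, -57/13) → (119/26, -135/13); (119/130, 229/65) → (899/130, -161/65); (-99/65, -168/65) → (291/65, -558/65); (-112/65, 66/65) → (278/65, -324/65)
T6 reflect across x = 0: (119/26, -135/13) → (-119/26, -135/13); (899/130, -161/65) → (-899/130, -161/65); (291/65, -558/65) → (-291/65, -558/65); (278/65, -324/65) → (-278/65, -324/65)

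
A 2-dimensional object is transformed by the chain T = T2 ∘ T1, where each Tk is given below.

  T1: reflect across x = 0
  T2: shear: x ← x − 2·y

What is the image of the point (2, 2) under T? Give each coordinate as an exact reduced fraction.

T(p) = (-6, 2)

T1 reflect across x = 0: (2, 2) → (-2, 2)
T2 shear: x ← x − 2·y: (-2, 2) → (-6, 2)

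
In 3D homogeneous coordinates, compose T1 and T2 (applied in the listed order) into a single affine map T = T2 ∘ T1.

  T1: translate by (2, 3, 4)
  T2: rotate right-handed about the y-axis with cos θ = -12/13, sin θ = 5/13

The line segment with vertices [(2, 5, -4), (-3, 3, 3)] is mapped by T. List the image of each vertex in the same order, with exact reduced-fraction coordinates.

T1 translate by (2, 3, 4): (2, 5, -4) → (4, 8, 0); (-3, 3, 3) → (-1, 6, 7)
T2 rotate right-handed about the y-axis with cos θ = -12/13, sin θ = 5/13: (4, 8, 0) → (-48/13, 8, -20/13); (-1, 6, 7) → (47/13, 6, -79/13)

image vertices: (-48/13, 8, -20/13), (47/13, 6, -79/13)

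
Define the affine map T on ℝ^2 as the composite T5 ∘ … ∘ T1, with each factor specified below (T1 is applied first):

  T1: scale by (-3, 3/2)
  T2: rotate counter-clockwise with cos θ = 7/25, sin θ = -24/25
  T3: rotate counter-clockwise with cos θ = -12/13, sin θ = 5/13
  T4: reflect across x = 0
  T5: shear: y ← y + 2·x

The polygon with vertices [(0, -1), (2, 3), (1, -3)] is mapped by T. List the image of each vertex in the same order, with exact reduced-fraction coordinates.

image vertices: (-969/650, -1023/325), (3339/650, 1563/325), (-207/50, -294/25)

T1 scale by (-3, 3/2): (0, -1) → (0, -3/2); (2, 3) → (-6, 9/2); (1, -3) → (-3, -9/2)
T2 rotate counter-clockwise with cos θ = 7/25, sin θ = -24/25: (0, -3/2) → (-36/25, -21/50); (-6, 9/2) → (66/25, 351/50); (-3, -9/2) → (-129/25, 81/50)
T3 rotate counter-clockwise with cos θ = -12/13, sin θ = 5/13: (-36/25, -21/50) → (969/650, -54/325); (66/25, 351/50) → (-3339/650, -1776/325); (-129/25, 81/50) → (207/50, -87/25)
T4 reflect across x = 0: (969/650, -54/325) → (-969/650, -54/325); (-3339/650, -1776/325) → (3339/650, -1776/325); (207/50, -87/25) → (-207/50, -87/25)
T5 shear: y ← y + 2·x: (-969/650, -54/325) → (-969/650, -1023/325); (3339/650, -1776/325) → (3339/650, 1563/325); (-207/50, -87/25) → (-207/50, -294/25)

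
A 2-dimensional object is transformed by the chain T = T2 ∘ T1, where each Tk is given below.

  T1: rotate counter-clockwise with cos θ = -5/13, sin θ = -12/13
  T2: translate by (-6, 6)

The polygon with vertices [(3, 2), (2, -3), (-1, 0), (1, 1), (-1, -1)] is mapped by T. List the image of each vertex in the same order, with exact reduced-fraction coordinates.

T1 rotate counter-clockwise with cos θ = -5/13, sin θ = -12/13: (3, 2) → (9/13, -46/13); (2, -3) → (-46/13, -9/13); (-1, 0) → (5/13, 12/13); (1, 1) → (7/13, -17/13); (-1, -1) → (-7/13, 17/13)
T2 translate by (-6, 6): (9/13, -46/13) → (-69/13, 32/13); (-46/13, -9/13) → (-124/13, 69/13); (5/13, 12/13) → (-73/13, 90/13); (7/13, -17/13) → (-71/13, 61/13); (-7/13, 17/13) → (-85/13, 95/13)

image vertices: (-69/13, 32/13), (-124/13, 69/13), (-73/13, 90/13), (-71/13, 61/13), (-85/13, 95/13)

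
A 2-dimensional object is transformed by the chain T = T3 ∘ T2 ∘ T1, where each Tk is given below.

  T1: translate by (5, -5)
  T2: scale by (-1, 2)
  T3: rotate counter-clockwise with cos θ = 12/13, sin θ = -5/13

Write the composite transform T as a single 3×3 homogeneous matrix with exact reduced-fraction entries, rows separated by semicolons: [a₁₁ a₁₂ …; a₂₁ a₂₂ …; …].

T1 = [1 0 5; 0 1 -5; 0 0 1]
T2·T1 = [-1 0 -5; 0 2 -10; 0 0 1]
T3·…·T1 = [-12/13 10/13 -110/13; 5/13 24/13 -95/13; 0 0 1]

T = [-12/13 10/13 -110/13; 5/13 24/13 -95/13; 0 0 1]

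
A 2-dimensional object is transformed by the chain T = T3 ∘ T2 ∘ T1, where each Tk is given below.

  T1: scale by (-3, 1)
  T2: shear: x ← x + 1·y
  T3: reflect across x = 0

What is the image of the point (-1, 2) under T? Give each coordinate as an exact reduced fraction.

T(p) = (-5, 2)

T1 scale by (-3, 1): (-1, 2) → (3, 2)
T2 shear: x ← x + 1·y: (3, 2) → (5, 2)
T3 reflect across x = 0: (5, 2) → (-5, 2)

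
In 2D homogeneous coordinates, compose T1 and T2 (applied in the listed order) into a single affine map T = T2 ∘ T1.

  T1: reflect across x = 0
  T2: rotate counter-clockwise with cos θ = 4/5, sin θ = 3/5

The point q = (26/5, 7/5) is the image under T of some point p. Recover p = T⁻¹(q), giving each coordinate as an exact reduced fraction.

p = (-5, -2)

T1 = [-1 0 0; 0 1 0; 0 0 1]
T2·T1 = [-4/5 -3/5 0; -3/5 4/5 0; 0 0 1]
det M = -1; M⁻¹ = [-4/5 -3/5 0; -3/5 4/5 0; 0 0 1]
M⁻¹ · (26/5, 7/5)ᵀ = (-5, -2)ᵀ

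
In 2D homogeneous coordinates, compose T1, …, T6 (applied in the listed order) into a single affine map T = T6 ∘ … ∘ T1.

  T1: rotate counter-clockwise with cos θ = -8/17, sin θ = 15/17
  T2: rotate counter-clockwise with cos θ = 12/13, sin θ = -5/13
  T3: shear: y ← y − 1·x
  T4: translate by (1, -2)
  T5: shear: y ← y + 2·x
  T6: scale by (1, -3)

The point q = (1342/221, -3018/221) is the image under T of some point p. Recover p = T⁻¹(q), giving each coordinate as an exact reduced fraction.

T1 = [-8/17 -15/17 0; 15/17 -8/17 0; 0 0 1]
T2·T1 = [-21/221 -220/221 0; 220/221 -21/221 0; 0 0 1]
T3·…·T1 = [-21/221 -220/221 0; 241/221 199/221 0; 0 0 1]
T4·…·T1 = [-21/221 -220/221 1; 241/221 199/221 -2; 0 0 1]
T5·…·T1 = [-21/221 -220/221 1; 199/221 -241/221 0; 0 0 1]
T6·…·T1 = [-21/221 -220/221 1; -597/221 723/221 0; 0 0 1]
det M = -3; M⁻¹ = [-241/221 -220/663 241/221; -199/221 7/221 199/221; 0 0 1]
M⁻¹ · (1342/221, -3018/221)ᵀ = (-1, -5)ᵀ

p = (-1, -5)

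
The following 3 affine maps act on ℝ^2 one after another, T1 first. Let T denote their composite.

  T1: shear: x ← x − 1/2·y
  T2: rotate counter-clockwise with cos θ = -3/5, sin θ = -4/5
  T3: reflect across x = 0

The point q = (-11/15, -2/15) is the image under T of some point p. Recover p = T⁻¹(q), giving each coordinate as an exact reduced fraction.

p = (0, 2/3)

T1 = [1 -1/2 0; 0 1 0; 0 0 1]
T2·T1 = [-3/5 11/10 0; -4/5 -1/5 0; 0 0 1]
T3·…·T1 = [3/5 -11/10 0; -4/5 -1/5 0; 0 0 1]
det M = -1; M⁻¹ = [1/5 -11/10 0; -4/5 -3/5 0; 0 0 1]
M⁻¹ · (-11/15, -2/15)ᵀ = (0, 2/3)ᵀ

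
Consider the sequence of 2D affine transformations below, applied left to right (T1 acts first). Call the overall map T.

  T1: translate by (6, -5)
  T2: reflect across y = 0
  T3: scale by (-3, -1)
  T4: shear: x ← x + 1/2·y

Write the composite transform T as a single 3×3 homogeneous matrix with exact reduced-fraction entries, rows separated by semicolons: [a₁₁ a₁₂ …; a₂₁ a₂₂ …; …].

T = [-3 1/2 -41/2; 0 1 -5; 0 0 1]

T1 = [1 0 6; 0 1 -5; 0 0 1]
T2·T1 = [1 0 6; 0 -1 5; 0 0 1]
T3·…·T1 = [-3 0 -18; 0 1 -5; 0 0 1]
T4·…·T1 = [-3 1/2 -41/2; 0 1 -5; 0 0 1]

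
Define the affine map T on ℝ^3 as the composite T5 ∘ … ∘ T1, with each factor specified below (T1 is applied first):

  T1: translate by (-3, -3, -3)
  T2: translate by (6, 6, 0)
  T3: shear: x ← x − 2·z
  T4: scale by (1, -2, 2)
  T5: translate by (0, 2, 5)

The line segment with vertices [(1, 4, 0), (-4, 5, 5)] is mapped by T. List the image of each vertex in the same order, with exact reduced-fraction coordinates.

image vertices: (10, -12, -1), (-5, -14, 9)

T1 translate by (-3, -3, -3): (1, 4, 0) → (-2, 1, -3); (-4, 5, 5) → (-7, 2, 2)
T2 translate by (6, 6, 0): (-2, 1, -3) → (4, 7, -3); (-7, 2, 2) → (-1, 8, 2)
T3 shear: x ← x − 2·z: (4, 7, -3) → (10, 7, -3); (-1, 8, 2) → (-5, 8, 2)
T4 scale by (1, -2, 2): (10, 7, -3) → (10, -14, -6); (-5, 8, 2) → (-5, -16, 4)
T5 translate by (0, 2, 5): (10, -14, -6) → (10, -12, -1); (-5, -16, 4) → (-5, -14, 9)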